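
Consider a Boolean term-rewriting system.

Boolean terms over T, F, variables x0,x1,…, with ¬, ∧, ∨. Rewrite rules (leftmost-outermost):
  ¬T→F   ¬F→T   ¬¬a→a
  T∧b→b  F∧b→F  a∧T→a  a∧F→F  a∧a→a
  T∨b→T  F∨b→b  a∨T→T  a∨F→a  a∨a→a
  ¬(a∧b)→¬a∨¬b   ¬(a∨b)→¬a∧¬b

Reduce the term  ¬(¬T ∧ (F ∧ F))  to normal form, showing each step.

  start: ¬(¬T ∧ (F ∧ F))
  [1] ¬¬T ∨ ¬(F ∧ F)
  [2] T ∨ ¬(F ∧ F)
  [3] T

Answer: normal form = T  (in 3 steps)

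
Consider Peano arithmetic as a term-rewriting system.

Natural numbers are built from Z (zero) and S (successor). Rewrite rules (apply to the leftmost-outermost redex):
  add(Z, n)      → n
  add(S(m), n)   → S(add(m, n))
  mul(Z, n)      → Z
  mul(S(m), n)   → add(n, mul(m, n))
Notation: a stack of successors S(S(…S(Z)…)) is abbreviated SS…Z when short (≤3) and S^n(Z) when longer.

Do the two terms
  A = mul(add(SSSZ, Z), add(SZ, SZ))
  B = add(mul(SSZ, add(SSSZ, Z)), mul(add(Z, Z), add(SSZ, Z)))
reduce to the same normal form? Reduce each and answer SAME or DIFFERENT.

Answer: SAME — A ⇓ S^6(Z), B ⇓ S^6(Z)

Reduction:
Term A:
  start: mul(add(SSSZ, Z), add(SZ, SZ))
  step 1: mul(S(add(SSZ, Z)), add(SZ, SZ))
  step 2: add(add(SZ, SZ), mul(add(SSZ, Z), add(SZ, SZ)))
  step 3: add(S(add(Z, SZ)), mul(add(SSZ, Z), add(SZ, SZ)))
  step 4: S(add(add(Z, SZ), mul(add(SSZ, Z), add(SZ, SZ))))
  step 5: S(add(SZ, mul(add(SSZ, Z), add(SZ, SZ))))
  step 6: S(S(add(Z, mul(add(SSZ, Z), add(SZ, SZ)))))
  step 7: S(S(mul(add(SSZ, Z), add(SZ, SZ))))
  step 8: S(S(mul(S(add(SZ, Z)), add(SZ, SZ))))
  step 9: S(S(add(add(SZ, SZ), mul(add(SZ, Z), add(SZ, SZ)))))
  step 10: S(S(add(S(add(Z, SZ)), mul(add(SZ, Z), add(SZ, SZ)))))
  step 11: S(S(S(add(add(Z, SZ), mul(add(SZ, Z), add(SZ, SZ))))))
  step 12: S(S(S(add(SZ, mul(add(SZ, Z), add(SZ, SZ))))))
  step 13: S(S(S(S(add(Z, mul(add(SZ, Z), add(SZ, SZ)))))))
  step 14: S(S(S(S(mul(add(SZ, Z), add(SZ, SZ))))))
  step 15: S(S(S(S(mul(S(add(Z, Z)), add(SZ, SZ))))))
  step 16: S(S(S(S(add(add(SZ, SZ), mul(add(Z, Z), add(SZ, SZ)))))))
  step 17: S(S(S(S(add(S(add(Z, SZ)), mul(add(Z, Z), add(SZ, SZ)))))))
  step 18: S(S(S(S(S(add(add(Z, SZ), mul(add(Z, Z), add(SZ, SZ))))))))
  step 19: S(S(S(S(S(add(SZ, mul(add(Z, Z), add(SZ, SZ))))))))
  step 20: S(S(S(S(S(S(add(Z, mul(add(Z, Z), add(SZ, SZ)))))))))
  step 21: S(S(S(S(S(S(mul(add(Z, Z), add(SZ, SZ))))))))
  step 22: S(S(S(S(S(S(mul(Z, add(SZ, SZ))))))))
  step 23: S^6(Z)

Term B:
  start: add(mul(SSZ, add(SSSZ, Z)), mul(add(Z, Z), add(SSZ, Z)))
  step 1: add(add(add(SSSZ, Z), mul(SZ, add(SSSZ, Z))), mul(add(Z, Z), add(SSZ, Z)))
  step 2: add(add(S(add(SSZ, Z)), mul(SZ, add(SSSZ, Z))), mul(add(Z, Z), add(SSZ, Z)))
  step 3: add(S(add(add(SSZ, Z), mul(SZ, add(SSSZ, Z)))), mul(add(Z, Z), add(SSZ, Z)))
  step 4: S(add(add(add(SSZ, Z), mul(SZ, add(SSSZ, Z))), mul(add(Z, Z), add(SSZ, Z))))
  step 5: S(add(add(S(add(SZ, Z)), mul(SZ, add(SSSZ, Z))), mul(add(Z, Z), add(SSZ, Z))))
  step 6: S(add(S(add(add(SZ, Z), mul(SZ, add(SSSZ, Z)))), mul(add(Z, Z), add(SSZ, Z))))
  step 7: S(S(add(add(add(SZ, Z), mul(SZ, add(SSSZ, Z))), mul(add(Z, Z), add(SSZ, Z)))))
  step 8: S(S(add(add(S(add(Z, Z)), mul(SZ, add(SSSZ, Z))), mul(add(Z, Z), add(SSZ, Z)))))
  step 9: S(S(add(S(add(add(Z, Z), mul(SZ, add(SSSZ, Z)))), mul(add(Z, Z), add(SSZ, Z)))))
  step 10: S(S(S(add(add(add(Z, Z), mul(SZ, add(SSSZ, Z))), mul(add(Z, Z), add(SSZ, Z))))))
  step 11: S(S(S(add(add(Z, mul(SZ, add(SSSZ, Z))), mul(add(Z, Z), add(SSZ, Z))))))
  step 12: S(S(S(add(mul(SZ, add(SSSZ, Z)), mul(add(Z, Z), add(SSZ, Z))))))
  step 13: S(S(S(add(add(add(SSSZ, Z), mul(Z, add(SSSZ, Z))), mul(add(Z, Z), add(SSZ, Z))))))
  step 14: S(S(S(add(add(S(add(SSZ, Z)), mul(Z, add(SSSZ, Z))), mul(add(Z, Z), add(SSZ, Z))))))
  step 15: S(S(S(add(S(add(add(SSZ, Z), mul(Z, add(SSSZ, Z)))), mul(add(Z, Z), add(SSZ, Z))))))
  step 16: S(S(S(S(add(add(add(SSZ, Z), mul(Z, add(SSSZ, Z))), mul(add(Z, Z), add(SSZ, Z)))))))
  step 17: S(S(S(S(add(add(S(add(SZ, Z)), mul(Z, add(SSSZ, Z))), mul(add(Z, Z), add(SSZ, Z)))))))
  step 18: S(S(S(S(add(S(add(add(SZ, Z), mul(Z, add(SSSZ, Z)))), mul(add(Z, Z), add(SSZ, Z)))))))
  step 19: S(S(S(S(S(add(add(add(SZ, Z), mul(Z, add(SSSZ, Z))), mul(add(Z, Z), add(SSZ, Z))))))))
  step 20: S(S(S(S(S(add(add(S(add(Z, Z)), mul(Z, add(SSSZ, Z))), mul(add(Z, Z), add(SSZ, Z))))))))
  step 21: S(S(S(S(S(add(S(add(add(Z, Z), mul(Z, add(SSSZ, Z)))), mul(add(Z, Z), add(SSZ, Z))))))))
  step 22: S(S(S(S(S(S(add(add(add(Z, Z), mul(Z, add(SSSZ, Z))), mul(add(Z, Z), add(SSZ, Z)))))))))
  step 23: S(S(S(S(S(S(add(add(Z, mul(Z, add(SSSZ, Z))), mul(add(Z, Z), add(SSZ, Z)))))))))
  step 24: S(S(S(S(S(S(add(mul(Z, add(SSSZ, Z)), mul(add(Z, Z), add(SSZ, Z)))))))))
  step 25: S(S(S(S(S(S(add(Z, mul(add(Z, Z), add(SSZ, Z)))))))))
  step 26: S(S(S(S(S(S(mul(add(Z, Z), add(SSZ, Z))))))))
  step 27: S(S(S(S(S(S(mul(Z, add(SSZ, Z))))))))
  step 28: S^6(Z)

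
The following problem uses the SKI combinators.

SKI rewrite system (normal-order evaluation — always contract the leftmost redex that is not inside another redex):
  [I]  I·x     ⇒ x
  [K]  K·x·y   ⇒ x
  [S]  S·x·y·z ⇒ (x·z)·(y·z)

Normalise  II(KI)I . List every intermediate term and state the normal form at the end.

Answer: normal form = I  (in 3 steps)

Working:
  start: II(KI)I
  →1  I(KI)I
  →2  KII
  →3  I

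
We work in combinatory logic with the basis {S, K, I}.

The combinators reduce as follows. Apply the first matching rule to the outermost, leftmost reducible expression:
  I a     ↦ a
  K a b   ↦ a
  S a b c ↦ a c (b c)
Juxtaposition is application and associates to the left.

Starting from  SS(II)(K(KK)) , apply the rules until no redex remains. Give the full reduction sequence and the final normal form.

  start: SS(II)(K(KK))
  step 1: S(K(KK))(II(K(KK)))
  step 2: S(K(KK))(I(K(KK)))
  step 3: S(K(KK))(K(KK))

Answer: normal form = S(K(KK))(K(KK))  (in 3 steps)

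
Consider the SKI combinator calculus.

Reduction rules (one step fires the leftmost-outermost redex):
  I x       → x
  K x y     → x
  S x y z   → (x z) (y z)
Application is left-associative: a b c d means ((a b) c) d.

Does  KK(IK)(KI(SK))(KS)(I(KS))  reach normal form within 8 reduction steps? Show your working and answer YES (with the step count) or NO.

Answer: YES — reaches normal form KS in 5 ≤ 8 steps

Working:
  start: KK(IK)(KI(SK))(KS)(I(KS))
  step 1: K(KI(SK))(KS)(I(KS))
  step 2: KI(SK)(I(KS))
  step 3: I(I(KS))
  step 4: I(KS)
  step 5: KS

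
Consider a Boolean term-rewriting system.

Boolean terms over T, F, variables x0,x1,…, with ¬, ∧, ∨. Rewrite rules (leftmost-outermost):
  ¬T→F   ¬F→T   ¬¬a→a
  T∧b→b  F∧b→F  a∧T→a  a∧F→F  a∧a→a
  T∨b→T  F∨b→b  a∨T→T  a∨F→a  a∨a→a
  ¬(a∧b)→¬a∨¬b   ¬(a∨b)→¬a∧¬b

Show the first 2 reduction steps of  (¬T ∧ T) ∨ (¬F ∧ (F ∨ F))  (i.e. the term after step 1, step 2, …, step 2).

  start: (¬T ∧ T) ∨ (¬F ∧ (F ∨ F))
  [1] ¬T ∨ (¬F ∧ (F ∨ F))
  [2] F ∨ (¬F ∧ (F ∨ F))

Answer: after 2 steps: F ∨ (¬F ∧ (F ∨ F))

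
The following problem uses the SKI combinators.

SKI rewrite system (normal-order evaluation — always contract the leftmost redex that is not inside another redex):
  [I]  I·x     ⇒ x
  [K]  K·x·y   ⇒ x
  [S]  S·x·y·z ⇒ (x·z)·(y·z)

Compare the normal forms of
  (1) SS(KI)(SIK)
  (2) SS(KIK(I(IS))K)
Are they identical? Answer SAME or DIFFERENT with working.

Answer: DIFFERENT — A ⇓ S(SIK)I, B ⇓ SS(SK)

Working:
Term A:
  start: SS(KI)(SIK)
  step 1: S(SIK)(KI(SIK))
  step 2: S(SIK)I

Term B:
  start: SS(KIK(I(IS))K)
  step 1: SS(I(I(IS))K)
  step 2: SS(I(IS)K)
  step 3: SS(ISK)
  step 4: SS(SK)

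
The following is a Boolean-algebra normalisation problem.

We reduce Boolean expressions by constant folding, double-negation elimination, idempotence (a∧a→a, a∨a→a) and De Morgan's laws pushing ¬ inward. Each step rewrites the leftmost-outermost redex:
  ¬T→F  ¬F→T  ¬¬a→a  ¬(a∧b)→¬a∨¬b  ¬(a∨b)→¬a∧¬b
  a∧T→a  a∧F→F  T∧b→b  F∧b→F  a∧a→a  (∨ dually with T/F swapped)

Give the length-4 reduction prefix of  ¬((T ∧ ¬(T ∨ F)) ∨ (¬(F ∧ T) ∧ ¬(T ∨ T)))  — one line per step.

Answer: after 4 steps: ¬¬(T ∨ F) ∧ ¬(¬(F ∧ T) ∧ ¬(T ∨ T))

Derivation:
  start: ¬((T ∧ ¬(T ∨ F)) ∨ (¬(F ∧ T) ∧ ¬(T ∨ T)))
  [1] ¬(T ∧ ¬(T ∨ F)) ∧ ¬(¬(F ∧ T) ∧ ¬(T ∨ T))
  [2] (¬T ∨ ¬¬(T ∨ F)) ∧ ¬(¬(F ∧ T) ∧ ¬(T ∨ T))
  [3] (F ∨ ¬¬(T ∨ F)) ∧ ¬(¬(F ∧ T) ∧ ¬(T ∨ T))
  [4] ¬¬(T ∨ F) ∧ ¬(¬(F ∧ T) ∧ ¬(T ∨ T))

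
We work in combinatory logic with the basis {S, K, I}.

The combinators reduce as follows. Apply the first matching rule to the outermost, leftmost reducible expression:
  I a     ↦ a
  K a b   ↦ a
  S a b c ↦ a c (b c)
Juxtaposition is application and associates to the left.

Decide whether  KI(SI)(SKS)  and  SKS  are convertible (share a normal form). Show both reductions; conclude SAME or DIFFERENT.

Term A:
  start: KI(SI)(SKS)
  [1] I(SKS)
  [2] SKS

Term B:
  start: SKS

Answer: SAME — A ⇓ SKS, B ⇓ SKS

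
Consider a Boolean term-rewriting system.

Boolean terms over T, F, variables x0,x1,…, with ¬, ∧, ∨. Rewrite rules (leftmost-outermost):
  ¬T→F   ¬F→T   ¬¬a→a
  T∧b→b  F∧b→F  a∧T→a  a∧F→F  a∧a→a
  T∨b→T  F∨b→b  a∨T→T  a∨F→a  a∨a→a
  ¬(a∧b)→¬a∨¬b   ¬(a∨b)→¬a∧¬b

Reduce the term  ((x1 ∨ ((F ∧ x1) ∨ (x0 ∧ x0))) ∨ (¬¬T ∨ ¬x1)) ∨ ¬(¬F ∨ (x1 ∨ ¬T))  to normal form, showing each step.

Answer: normal form = T  (in 7 steps)

Reduction:
  start: ((x1 ∨ ((F ∧ x1) ∨ (x0 ∧ x0))) ∨ (¬¬T ∨ ¬x1)) ∨ ¬(¬F ∨ (x1 ∨ ¬T))
  →1  ((x1 ∨ (F ∨ (x0 ∧ x0))) ∨ (¬¬T ∨ ¬x1)) ∨ ¬(¬F ∨ (x1 ∨ ¬T))
  →2  ((x1 ∨ (x0 ∧ x0)) ∨ (¬¬T ∨ ¬x1)) ∨ ¬(¬F ∨ (x1 ∨ ¬T))
  →3  ((x1 ∨ x0) ∨ (¬¬T ∨ ¬x1)) ∨ ¬(¬F ∨ (x1 ∨ ¬T))
  →4  ((x1 ∨ x0) ∨ (T ∨ ¬x1)) ∨ ¬(¬F ∨ (x1 ∨ ¬T))
  →5  ((x1 ∨ x0) ∨ T) ∨ ¬(¬F ∨ (x1 ∨ ¬T))
  →6  T ∨ ¬(¬F ∨ (x1 ∨ ¬T))
  →7  T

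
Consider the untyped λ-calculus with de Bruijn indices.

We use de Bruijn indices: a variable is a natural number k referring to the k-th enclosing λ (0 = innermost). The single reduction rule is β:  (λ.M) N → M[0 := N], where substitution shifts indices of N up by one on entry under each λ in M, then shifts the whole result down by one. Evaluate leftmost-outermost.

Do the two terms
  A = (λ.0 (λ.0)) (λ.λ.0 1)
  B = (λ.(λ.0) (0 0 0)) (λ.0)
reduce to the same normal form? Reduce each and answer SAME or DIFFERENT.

Term A:
  start: (λ.0 (λ.0)) (λ.λ.0 1)
  step 1: (λ.λ.0 1) (λ.0)
  step 2: λ.0 (λ.0)

Term B:
  start: (λ.(λ.0) (0 0 0)) (λ.0)
  step 1: (λ.0) ((λ.0) (λ.0) (λ.0))
  step 2: (λ.0) (λ.0) (λ.0)
  step 3: (λ.0) (λ.0)
  step 4: λ.0

Answer: DIFFERENT — A ⇓ λ.0 (λ.0), B ⇓ λ.0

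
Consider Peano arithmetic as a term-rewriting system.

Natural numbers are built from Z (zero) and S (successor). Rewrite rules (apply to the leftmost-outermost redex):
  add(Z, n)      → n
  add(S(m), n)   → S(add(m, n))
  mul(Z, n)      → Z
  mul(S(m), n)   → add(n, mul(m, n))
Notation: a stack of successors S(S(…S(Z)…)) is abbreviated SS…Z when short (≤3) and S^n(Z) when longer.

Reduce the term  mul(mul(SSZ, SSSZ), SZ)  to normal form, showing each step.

Answer: normal form = S^6(Z)  (in 30 steps)

Reduction:
  start: mul(mul(SSZ, SSSZ), SZ)
  →1  mul(add(SSSZ, mul(SZ, SSSZ)), SZ)
  →2  mul(S(add(SSZ, mul(SZ, SSSZ))), SZ)
  →3  add(SZ, mul(add(SSZ, mul(SZ, SSSZ)), SZ))
  →4  S(add(Z, mul(add(SSZ, mul(SZ, SSSZ)), SZ)))
  →5  S(mul(add(SSZ, mul(SZ, SSSZ)), SZ))
  →6  S(mul(S(add(SZ, mul(SZ, SSSZ))), SZ))
  →7  S(add(SZ, mul(add(SZ, mul(SZ, SSSZ)), SZ)))
  →8  S(S(add(Z, mul(add(SZ, mul(SZ, SSSZ)), SZ))))
  →9  S(S(mul(add(SZ, mul(SZ, SSSZ)), SZ)))
  →10  S(S(mul(S(add(Z, mul(SZ, SSSZ))), SZ)))
  →11  S(S(add(SZ, mul(add(Z, mul(SZ, SSSZ)), SZ))))
  →12  S(S(S(add(Z, mul(add(Z, mul(SZ, SSSZ)), SZ)))))
  →13  S(S(S(mul(add(Z, mul(SZ, SSSZ)), SZ))))
  →14  S(S(S(mul(mul(SZ, SSSZ), SZ))))
  →15  S(S(S(mul(add(SSSZ, mul(Z, SSSZ)), SZ))))
  →16  S(S(S(mul(S(add(SSZ, mul(Z, SSSZ))), SZ))))
  →17  S(S(S(add(SZ, mul(add(SSZ, mul(Z, SSSZ)), SZ)))))
  →18  S(S(S(S(add(Z, mul(add(SSZ, mul(Z, SSSZ)), SZ))))))
  →19  S(S(S(S(mul(add(SSZ, mul(Z, SSSZ)), SZ)))))
  →20  S(S(S(S(mul(S(add(SZ, mul(Z, SSSZ))), SZ)))))
  →21  S(S(S(S(add(SZ, mul(add(SZ, mul(Z, SSSZ)), SZ))))))
  →22  S(S(S(S(S(add(Z, mul(add(SZ, mul(Z, SSSZ)), SZ)))))))
  →23  S(S(S(S(S(mul(add(SZ, mul(Z, SSSZ)), SZ))))))
  →24  S(S(S(S(S(mul(S(add(Z, mul(Z, SSSZ))), SZ))))))
  →25  S(S(S(S(S(add(SZ, mul(add(Z, mul(Z, SSSZ)), SZ)))))))
  →26  S(S(S(S(S(S(add(Z, mul(add(Z, mul(Z, SSSZ)), SZ))))))))
  →27  S(S(S(S(S(S(mul(add(Z, mul(Z, SSSZ)), SZ)))))))
  →28  S(S(S(S(S(S(mul(mul(Z, SSSZ), SZ)))))))
  →29  S(S(S(S(S(S(mul(Z, SZ)))))))
  →30  S^6(Z)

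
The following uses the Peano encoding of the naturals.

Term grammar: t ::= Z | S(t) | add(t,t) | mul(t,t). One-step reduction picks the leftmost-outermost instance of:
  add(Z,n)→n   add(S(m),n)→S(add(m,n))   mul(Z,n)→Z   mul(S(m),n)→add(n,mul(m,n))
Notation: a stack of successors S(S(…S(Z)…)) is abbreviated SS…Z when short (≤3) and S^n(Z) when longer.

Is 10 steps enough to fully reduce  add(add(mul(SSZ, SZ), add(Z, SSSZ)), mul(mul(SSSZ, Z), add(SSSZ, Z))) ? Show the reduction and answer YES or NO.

Answer: NO — after 10 steps the term is S(S(add(add(mul(Z, SZ), add(Z, SSSZ)), mul(mul(SSSZ, Z), add(SSSZ, Z))))), not yet normal

Working:
  start: add(add(mul(SSZ, SZ), add(Z, SSSZ)), mul(mul(SSSZ, Z), add(SSSZ, Z)))
  [1] add(add(add(SZ, mul(SZ, SZ)), add(Z, SSSZ)), mul(mul(SSSZ, Z), add(SSSZ, Z)))
  [2] add(add(S(add(Z, mul(SZ, SZ))), add(Z, SSSZ)), mul(mul(SSSZ, Z), add(SSSZ, Z)))
  [3] add(S(add(add(Z, mul(SZ, SZ)), add(Z, SSSZ))), mul(mul(SSSZ, Z), add(SSSZ, Z)))
  [4] S(add(add(add(Z, mul(SZ, SZ)), add(Z, SSSZ)), mul(mul(SSSZ, Z), add(SSSZ, Z))))
  [5] S(add(add(mul(SZ, SZ), add(Z, SSSZ)), mul(mul(SSSZ, Z), add(SSSZ, Z))))
  [6] S(add(add(add(SZ, mul(Z, SZ)), add(Z, SSSZ)), mul(mul(SSSZ, Z), add(SSSZ, Z))))
  [7] S(add(add(S(add(Z, mul(Z, SZ))), add(Z, SSSZ)), mul(mul(SSSZ, Z), add(SSSZ, Z))))
  [8] S(add(S(add(add(Z, mul(Z, SZ)), add(Z, SSSZ))), mul(mul(SSSZ, Z), add(SSSZ, Z))))
  [9] S(S(add(add(add(Z, mul(Z, SZ)), add(Z, SSSZ)), mul(mul(SSSZ, Z), add(SSSZ, Z)))))
  [10] S(S(add(add(mul(Z, SZ), add(Z, SSSZ)), mul(mul(SSSZ, Z), add(SSSZ, Z)))))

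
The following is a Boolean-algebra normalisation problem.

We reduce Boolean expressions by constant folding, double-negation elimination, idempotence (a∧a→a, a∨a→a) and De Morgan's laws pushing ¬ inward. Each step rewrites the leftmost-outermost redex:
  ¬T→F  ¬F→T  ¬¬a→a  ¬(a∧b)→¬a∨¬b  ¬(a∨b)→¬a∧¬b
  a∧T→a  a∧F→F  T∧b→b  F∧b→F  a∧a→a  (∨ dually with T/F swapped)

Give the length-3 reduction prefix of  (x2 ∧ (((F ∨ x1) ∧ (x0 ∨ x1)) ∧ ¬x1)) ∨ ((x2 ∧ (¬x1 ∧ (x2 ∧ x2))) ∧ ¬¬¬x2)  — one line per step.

Answer: after 3 steps: (x2 ∧ ((x1 ∧ (x0 ∨ x1)) ∧ ¬x1)) ∨ ((x2 ∧ (¬x1 ∧ x2)) ∧ ¬x2)

Reduction:
  start: (x2 ∧ (((F ∨ x1) ∧ (x0 ∨ x1)) ∧ ¬x1)) ∨ ((x2 ∧ (¬x1 ∧ (x2 ∧ x2))) ∧ ¬¬¬x2)
  step 1: (x2 ∧ ((x1 ∧ (x0 ∨ x1)) ∧ ¬x1)) ∨ ((x2 ∧ (¬x1 ∧ (x2 ∧ x2))) ∧ ¬¬¬x2)
  step 2: (x2 ∧ ((x1 ∧ (x0 ∨ x1)) ∧ ¬x1)) ∨ ((x2 ∧ (¬x1 ∧ x2)) ∧ ¬¬¬x2)
  step 3: (x2 ∧ ((x1 ∧ (x0 ∨ x1)) ∧ ¬x1)) ∨ ((x2 ∧ (¬x1 ∧ x2)) ∧ ¬x2)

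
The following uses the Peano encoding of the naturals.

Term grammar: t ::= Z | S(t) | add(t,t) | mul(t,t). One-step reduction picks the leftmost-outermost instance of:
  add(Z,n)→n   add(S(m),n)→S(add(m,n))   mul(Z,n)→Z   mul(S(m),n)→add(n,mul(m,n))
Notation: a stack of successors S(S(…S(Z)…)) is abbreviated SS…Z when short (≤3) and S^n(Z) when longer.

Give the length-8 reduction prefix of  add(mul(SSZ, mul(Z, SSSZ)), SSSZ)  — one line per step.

  start: add(mul(SSZ, mul(Z, SSSZ)), SSSZ)
  →1  add(add(mul(Z, SSSZ), mul(SZ, mul(Z, SSSZ))), SSSZ)
  →2  add(add(Z, mul(SZ, mul(Z, SSSZ))), SSSZ)
  →3  add(mul(SZ, mul(Z, SSSZ)), SSSZ)
  →4  add(add(mul(Z, SSSZ), mul(Z, mul(Z, SSSZ))), SSSZ)
  →5  add(add(Z, mul(Z, mul(Z, SSSZ))), SSSZ)
  →6  add(mul(Z, mul(Z, SSSZ)), SSSZ)
  →7  add(Z, SSSZ)
  →8  SSSZ

Answer: after 8 steps: SSSZ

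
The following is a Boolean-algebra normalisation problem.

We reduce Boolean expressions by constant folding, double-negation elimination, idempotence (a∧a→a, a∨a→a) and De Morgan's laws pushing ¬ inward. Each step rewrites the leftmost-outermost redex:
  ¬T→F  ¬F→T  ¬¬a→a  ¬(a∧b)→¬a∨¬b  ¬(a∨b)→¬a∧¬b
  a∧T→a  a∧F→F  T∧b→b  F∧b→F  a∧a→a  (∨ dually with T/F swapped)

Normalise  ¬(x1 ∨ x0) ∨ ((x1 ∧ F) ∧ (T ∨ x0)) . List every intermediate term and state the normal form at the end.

Answer: normal form = ¬x1 ∧ ¬x0  (in 4 steps)

Reduction:
  start: ¬(x1 ∨ x0) ∨ ((x1 ∧ F) ∧ (T ∨ x0))
  [1] (¬x1 ∧ ¬x0) ∨ ((x1 ∧ F) ∧ (T ∨ x0))
  [2] (¬x1 ∧ ¬x0) ∨ (F ∧ (T ∨ x0))
  [3] (¬x1 ∧ ¬x0) ∨ F
  [4] ¬x1 ∧ ¬x0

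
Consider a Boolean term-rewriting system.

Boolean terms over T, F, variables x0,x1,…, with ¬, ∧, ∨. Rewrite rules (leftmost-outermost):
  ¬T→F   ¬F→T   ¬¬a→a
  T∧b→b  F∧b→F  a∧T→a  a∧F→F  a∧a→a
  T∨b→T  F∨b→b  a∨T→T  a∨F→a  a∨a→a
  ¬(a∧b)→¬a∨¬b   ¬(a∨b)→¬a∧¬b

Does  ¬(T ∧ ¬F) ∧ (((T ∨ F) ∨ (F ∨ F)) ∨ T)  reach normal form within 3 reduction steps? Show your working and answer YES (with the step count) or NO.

  start: ¬(T ∧ ¬F) ∧ (((T ∨ F) ∨ (F ∨ F)) ∨ T)
  [1] (¬T ∨ ¬¬F) ∧ (((T ∨ F) ∨ (F ∨ F)) ∨ T)
  [2] (F ∨ ¬¬F) ∧ (((T ∨ F) ∨ (F ∨ F)) ∨ T)
  [3] ¬¬F ∧ (((T ∨ F) ∨ (F ∨ F)) ∨ T)

Answer: NO — after 3 steps the term is ¬¬F ∧ (((T ∨ F) ∨ (F ∨ F)) ∨ T), not yet normal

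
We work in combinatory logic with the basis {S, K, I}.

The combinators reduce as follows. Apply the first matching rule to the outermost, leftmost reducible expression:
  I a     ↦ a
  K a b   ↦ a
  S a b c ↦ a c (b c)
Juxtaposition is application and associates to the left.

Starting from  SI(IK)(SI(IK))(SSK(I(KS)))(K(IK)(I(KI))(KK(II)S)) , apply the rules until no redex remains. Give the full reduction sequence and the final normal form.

  start: SI(IK)(SI(IK))(SSK(I(KS)))(K(IK)(I(KI))(KK(II)S))
  step 1: I(SI(IK))(IK(SI(IK)))(SSK(I(KS)))(K(IK)(I(KI))(KK(II)S))
  step 2: SI(IK)(IK(SI(IK)))(SSK(I(KS)))(K(IK)(I(KI))(KK(II)S))
  step 3: I(IK(SI(IK)))(IK(IK(SI(IK))))(SSK(I(KS)))(K(IK)(I(KI))(KK(II)S))
  step 4: IK(SI(IK))(IK(IK(SI(IK))))(SSK(I(KS)))(K(IK)(I(KI))(KK(II)S))
  step 5: K(SI(IK))(IK(IK(SI(IK))))(SSK(I(KS)))(K(IK)(I(KI))(KK(II)S))
  step 6: SI(IK)(SSK(I(KS)))(K(IK)(I(KI))(KK(II)S))
  step 7: I(SSK(I(KS)))(IK(SSK(I(KS))))(K(IK)(I(KI))(KK(II)S))
  step 8: SSK(I(KS))(IK(SSK(I(KS))))(K(IK)(I(KI))(KK(II)S))
  step 9: S(I(KS))(K(I(KS)))(IK(SSK(I(KS))))(K(IK)(I(KI))(KK(II)S))
  step 10: I(KS)(IK(SSK(I(KS))))(K(I(KS))(IK(SSK(I(KS)))))(K(IK)(I(KI))(KK(II)S))
  step 11: KS(IK(SSK(I(KS))))(K(I(KS))(IK(SSK(I(KS)))))(K(IK)(I(KI))(KK(II)S))
  step 12: S(K(I(KS))(IK(SSK(I(KS)))))(K(IK)(I(KI))(KK(II)S))
  step 13: S(I(KS))(K(IK)(I(KI))(KK(II)S))
  step 14: S(KS)(K(IK)(I(KI))(KK(II)S))
  step 15: S(KS)(IK(KK(II)S))
  step 16: S(KS)(K(KK(II)S))
  step 17: S(KS)(K(KS))

Answer: normal form = S(KS)(K(KS))  (in 17 steps)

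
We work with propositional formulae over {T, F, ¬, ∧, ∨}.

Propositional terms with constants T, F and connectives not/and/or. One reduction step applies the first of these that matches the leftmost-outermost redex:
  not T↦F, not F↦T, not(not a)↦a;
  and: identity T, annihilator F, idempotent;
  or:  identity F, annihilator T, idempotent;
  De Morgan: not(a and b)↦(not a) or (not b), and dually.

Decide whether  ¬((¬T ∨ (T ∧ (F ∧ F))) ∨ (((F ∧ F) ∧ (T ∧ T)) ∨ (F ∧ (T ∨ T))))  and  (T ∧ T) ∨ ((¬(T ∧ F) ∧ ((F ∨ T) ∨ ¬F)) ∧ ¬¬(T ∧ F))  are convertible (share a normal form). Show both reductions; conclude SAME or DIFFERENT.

Term A:
  start: ¬((¬T ∨ (T ∧ (F ∧ F))) ∨ (((F ∧ F) ∧ (T ∧ T)) ∨ (F ∧ (T ∨ T))))
  →1  ¬(¬T ∨ (T ∧ (F ∧ F))) ∧ ¬(((F ∧ F) ∧ (T ∧ T)) ∨ (F ∧ (T ∨ T)))
  →2  (¬¬T ∧ ¬(T ∧ (F ∧ F))) ∧ ¬(((F ∧ F) ∧ (T ∧ T)) ∨ (F ∧ (T ∨ T)))
  →3  (T ∧ ¬(T ∧ (F ∧ F))) ∧ ¬(((F ∧ F) ∧ (T ∧ T)) ∨ (F ∧ (T ∨ T)))
  →4  ¬(T ∧ (F ∧ F)) ∧ ¬(((F ∧ F) ∧ (T ∧ T)) ∨ (F ∧ (T ∨ T)))
  →5  (¬T ∨ ¬(F ∧ F)) ∧ ¬(((F ∧ F) ∧ (T ∧ T)) ∨ (F ∧ (T ∨ T)))
  →6  (F ∨ ¬(F ∧ F)) ∧ ¬(((F ∧ F) ∧ (T ∧ T)) ∨ (F ∧ (T ∨ T)))
  →7  ¬(F ∧ F) ∧ ¬(((F ∧ F) ∧ (T ∧ T)) ∨ (F ∧ (T ∨ T)))
  →8  (¬F ∨ ¬F) ∧ ¬(((F ∧ F) ∧ (T ∧ T)) ∨ (F ∧ (T ∨ T)))
  →9  ¬F ∧ ¬(((F ∧ F) ∧ (T ∧ T)) ∨ (F ∧ (T ∨ T)))
  →10  T ∧ ¬(((F ∧ F) ∧ (T ∧ T)) ∨ (F ∧ (T ∨ T)))
  →11  ¬(((F ∧ F) ∧ (T ∧ T)) ∨ (F ∧ (T ∨ T)))
  →12  ¬((F ∧ F) ∧ (T ∧ T)) ∧ ¬(F ∧ (T ∨ T))
  →13  (¬(F ∧ F) ∨ ¬(T ∧ T)) ∧ ¬(F ∧ (T ∨ T))
  →14  ((¬F ∨ ¬F) ∨ ¬(T ∧ T)) ∧ ¬(F ∧ (T ∨ T))
  →15  (¬F ∨ ¬(T ∧ T)) ∧ ¬(F ∧ (T ∨ T))
  →16  (T ∨ ¬(T ∧ T)) ∧ ¬(F ∧ (T ∨ T))
  →17  T ∧ ¬(F ∧ (T ∨ T))
  →18  ¬(F ∧ (T ∨ T))
  →19  ¬F ∨ ¬(T ∨ T)
  →20  T ∨ ¬(T ∨ T)
  →21  T

Term B:
  start: (T ∧ T) ∨ ((¬(T ∧ F) ∧ ((F ∨ T) ∨ ¬F)) ∧ ¬¬(T ∧ F))
  →1  T ∨ ((¬(T ∧ F) ∧ ((F ∨ T) ∨ ¬F)) ∧ ¬¬(T ∧ F))
  →2  T

Answer: SAME — A ⇓ T, B ⇓ T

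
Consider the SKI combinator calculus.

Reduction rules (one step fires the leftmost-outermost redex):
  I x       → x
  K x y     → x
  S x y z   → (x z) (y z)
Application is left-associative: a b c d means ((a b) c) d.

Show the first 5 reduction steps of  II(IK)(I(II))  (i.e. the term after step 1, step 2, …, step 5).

Answer: after 5 steps: KI

Derivation:
  start: II(IK)(I(II))
  step 1: I(IK)(I(II))
  step 2: IK(I(II))
  step 3: K(I(II))
  step 4: K(II)
  step 5: KI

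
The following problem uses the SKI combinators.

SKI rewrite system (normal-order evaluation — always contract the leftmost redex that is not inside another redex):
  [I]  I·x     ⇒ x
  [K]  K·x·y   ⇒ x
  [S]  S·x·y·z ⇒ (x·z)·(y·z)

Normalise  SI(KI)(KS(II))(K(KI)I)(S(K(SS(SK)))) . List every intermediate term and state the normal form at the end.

Answer: normal form = S(K(SS(SK)))I  (in 8 steps)

Reduction:
  start: SI(KI)(KS(II))(K(KI)I)(S(K(SS(SK))))
  step 1: I(KS(II))(KI(KS(II)))(K(KI)I)(S(K(SS(SK))))
  step 2: KS(II)(KI(KS(II)))(K(KI)I)(S(K(SS(SK))))
  step 3: S(KI(KS(II)))(K(KI)I)(S(K(SS(SK))))
  step 4: KI(KS(II))(S(K(SS(SK))))(K(KI)I(S(K(SS(SK)))))
  step 5: I(S(K(SS(SK))))(K(KI)I(S(K(SS(SK)))))
  step 6: S(K(SS(SK)))(K(KI)I(S(K(SS(SK)))))
  step 7: S(K(SS(SK)))(KI(S(K(SS(SK)))))
  step 8: S(K(SS(SK)))I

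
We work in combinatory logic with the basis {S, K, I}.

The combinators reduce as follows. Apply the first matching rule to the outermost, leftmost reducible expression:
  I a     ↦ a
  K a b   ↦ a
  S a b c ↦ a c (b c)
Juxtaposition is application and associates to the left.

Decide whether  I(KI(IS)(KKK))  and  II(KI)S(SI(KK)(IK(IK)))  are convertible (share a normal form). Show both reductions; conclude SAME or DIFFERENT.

Answer: SAME — A ⇓ K, B ⇓ K

Working:
Term A:
  start: I(KI(IS)(KKK))
  [1] KI(IS)(KKK)
  [2] I(KKK)
  [3] KKK
  [4] K

Term B:
  start: II(KI)S(SI(KK)(IK(IK)))
  [1] I(KI)S(SI(KK)(IK(IK)))
  [2] KIS(SI(KK)(IK(IK)))
  [3] I(SI(KK)(IK(IK)))
  [4] SI(KK)(IK(IK))
  [5] I(IK(IK))(KK(IK(IK)))
  [6] IK(IK)(KK(IK(IK)))
  [7] K(IK)(KK(IK(IK)))
  [8] IK
  [9] K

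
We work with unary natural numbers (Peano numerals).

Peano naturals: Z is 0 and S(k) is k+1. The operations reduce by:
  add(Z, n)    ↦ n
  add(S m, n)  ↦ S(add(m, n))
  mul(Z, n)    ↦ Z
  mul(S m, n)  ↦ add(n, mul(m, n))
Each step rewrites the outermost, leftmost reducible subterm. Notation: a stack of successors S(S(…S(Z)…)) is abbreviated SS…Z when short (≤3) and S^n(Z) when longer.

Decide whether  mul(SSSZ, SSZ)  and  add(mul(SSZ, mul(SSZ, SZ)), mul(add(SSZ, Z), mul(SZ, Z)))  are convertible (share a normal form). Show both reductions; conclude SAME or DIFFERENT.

Answer: DIFFERENT — A ⇓ S^6(Z), B ⇓ S^4(Z)

Reduction:
Term A:
  start: mul(SSSZ, SSZ)
  →1  add(SSZ, mul(SSZ, SSZ))
  →2  S(add(SZ, mul(SSZ, SSZ)))
  →3  S(S(add(Z, mul(SSZ, SSZ))))
  →4  S(S(mul(SSZ, SSZ)))
  →5  S(S(add(SSZ, mul(SZ, SSZ))))
  →6  S(S(S(add(SZ, mul(SZ, SSZ)))))
  →7  S(S(S(S(add(Z, mul(SZ, SSZ))))))
  →8  S(S(S(S(mul(SZ, SSZ)))))
  →9  S(S(S(S(add(SSZ, mul(Z, SSZ))))))
  →10  S(S(S(S(S(add(SZ, mul(Z, SSZ)))))))
  →11  S(S(S(S(S(S(add(Z, mul(Z, SSZ))))))))
  →12  S(S(S(S(S(S(mul(Z, SSZ)))))))
  →13  S^6(Z)

Term B:
  start: add(mul(SSZ, mul(SSZ, SZ)), mul(add(SSZ, Z), mul(SZ, Z)))
  →1  add(add(mul(SSZ, SZ), mul(SZ, mul(SSZ, SZ))), mul(add(SSZ, Z), mul(SZ, Z)))
  →2  add(add(add(SZ, mul(SZ, SZ)), mul(SZ, mul(SSZ, SZ))), mul(add(SSZ, Z), mul(SZ, Z)))
  →3  add(add(S(add(Z, mul(SZ, SZ))), mul(SZ, mul(SSZ, SZ))), mul(add(SSZ, Z), mul(SZ, Z)))
  →4  add(S(add(add(Z, mul(SZ, SZ)), mul(SZ, mul(SSZ, SZ)))), mul(add(SSZ, Z), mul(SZ, Z)))
  →5  S(add(add(add(Z, mul(SZ, SZ)), mul(SZ, mul(SSZ, SZ))), mul(add(SSZ, Z), mul(SZ, Z))))
  →6  S(add(add(mul(SZ, SZ), mul(SZ, mul(SSZ, SZ))), mul(add(SSZ, Z), mul(SZ, Z))))
  →7  S(add(add(add(SZ, mul(Z, SZ)), mul(SZ, mul(SSZ, SZ))), mul(add(SSZ, Z), mul(SZ, Z))))
  →8  S(add(add(S(add(Z, mul(Z, SZ))), mul(SZ, mul(SSZ, SZ))), mul(add(SSZ, Z), mul(SZ, Z))))
  →9  S(add(S(add(add(Z, mul(Z, SZ)), mul(SZ, mul(SSZ, SZ)))), mul(add(SSZ, Z), mul(SZ, Z))))
  →10  S(S(add(add(add(Z, mul(Z, SZ)), mul(SZ, mul(SSZ, SZ))), mul(add(SSZ, Z), mul(SZ, Z)))))
  →11  S(S(add(add(mul(Z, SZ), mul(SZ, mul(SSZ, SZ))), mul(add(SSZ, Z), mul(SZ, Z)))))
  →12  S(S(add(add(Z, mul(SZ, mul(SSZ, SZ))), mul(add(SSZ, Z), mul(SZ, Z)))))
  →13  S(S(add(mul(SZ, mul(SSZ, SZ)), mul(add(SSZ, Z), mul(SZ, Z)))))
  →14  S(S(add(add(mul(SSZ, SZ), mul(Z, mul(SSZ, SZ))), mul(add(SSZ, Z), mul(SZ, Z)))))
  →15  S(S(add(add(add(SZ, mul(SZ, SZ)), mul(Z, mul(SSZ, SZ))), mul(add(SSZ, Z), mul(SZ, Z)))))
  →16  S(S(add(add(S(add(Z, mul(SZ, SZ))), mul(Z, mul(SSZ, SZ))), mul(add(SSZ, Z), mul(SZ, Z)))))
  →17  S(S(add(S(add(add(Z, mul(SZ, SZ)), mul(Z, mul(SSZ, SZ)))), mul(add(SSZ, Z), mul(SZ, Z)))))
  →18  S(S(S(add(add(add(Z, mul(SZ, SZ)), mul(Z, mul(SSZ, SZ))), mul(add(SSZ, Z), mul(SZ, Z))))))
  →19  S(S(S(add(add(mul(SZ, SZ), mul(Z, mul(SSZ, SZ))), mul(add(SSZ, Z), mul(SZ, Z))))))
  →20  S(S(S(add(add(add(SZ, mul(Z, SZ)), mul(Z, mul(SSZ, SZ))), mul(add(SSZ, Z), mul(SZ, Z))))))
  →21  S(S(S(add(add(S(add(Z, mul(Z, SZ))), mul(Z, mul(SSZ, SZ))), mul(add(SSZ, Z), mul(SZ, Z))))))
  →22  S(S(S(add(S(add(add(Z, mul(Z, SZ)), mul(Z, mul(SSZ, SZ)))), mul(add(SSZ, Z), mul(SZ, Z))))))
  →23  S(S(S(S(add(add(add(Z, mul(Z, SZ)), mul(Z, mul(SSZ, SZ))), mul(add(SSZ, Z), mul(SZ, Z)))))))
  →24  S(S(S(S(add(add(mul(Z, SZ), mul(Z, mul(SSZ, SZ))), mul(add(SSZ, Z), mul(SZ, Z)))))))
  →25  S(S(S(S(add(add(Z, mul(Z, mul(SSZ, SZ))), mul(add(SSZ, Z), mul(SZ, Z)))))))
  →26  S(S(S(S(add(mul(Z, mul(SSZ, SZ)), mul(add(SSZ, Z), mul(SZ, Z)))))))
  →27  S(S(S(S(add(Z, mul(add(SSZ, Z), mul(SZ, Z)))))))
  →28  S(S(S(S(mul(add(SSZ, Z), mul(SZ, Z))))))
  →29  S(S(S(S(mul(S(add(SZ, Z)), mul(SZ, Z))))))
  →30  S(S(S(S(add(mul(SZ, Z), mul(add(SZ, Z), mul(SZ, Z)))))))
  →31  S(S(S(S(add(add(Z, mul(Z, Z)), mul(add(SZ, Z), mul(SZ, Z)))))))
  →32  S(S(S(S(add(mul(Z, Z), mul(add(SZ, Z), mul(SZ, Z)))))))
  →33  S(S(S(S(add(Z, mul(add(SZ, Z), mul(SZ, Z)))))))
  →34  S(S(S(S(mul(add(SZ, Z), mul(SZ, Z))))))
  →35  S(S(S(S(mul(S(add(Z, Z)), mul(SZ, Z))))))
  →36  S(S(S(S(add(mul(SZ, Z), mul(add(Z, Z), mul(SZ, Z)))))))
  →37  S(S(S(S(add(add(Z, mul(Z, Z)), mul(add(Z, Z), mul(SZ, Z)))))))
  →38  S(S(S(S(add(mul(Z, Z), mul(add(Z, Z), mul(SZ, Z)))))))
  →39  S(S(S(S(add(Z, mul(add(Z, Z), mul(SZ, Z)))))))
  →40  S(S(S(S(mul(add(Z, Z), mul(SZ, Z))))))
  →41  S(S(S(S(mul(Z, mul(SZ, Z))))))
  →42  S^4(Z)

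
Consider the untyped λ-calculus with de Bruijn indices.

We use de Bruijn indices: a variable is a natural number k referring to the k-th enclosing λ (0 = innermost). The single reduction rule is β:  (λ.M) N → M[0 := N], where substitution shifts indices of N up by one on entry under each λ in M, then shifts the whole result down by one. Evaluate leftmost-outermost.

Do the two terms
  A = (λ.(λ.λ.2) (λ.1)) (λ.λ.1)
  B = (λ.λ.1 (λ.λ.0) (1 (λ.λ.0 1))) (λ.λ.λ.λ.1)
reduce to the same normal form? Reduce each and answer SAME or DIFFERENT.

Answer: SAME — A ⇓ λ.λ.λ.1, B ⇓ λ.λ.λ.1

Derivation:
Term A:
  start: (λ.(λ.λ.2) (λ.1)) (λ.λ.1)
  [1] (λ.λ.λ.λ.1) (λ.λ.λ.1)
  [2] λ.λ.λ.1

Term B:
  start: (λ.λ.1 (λ.λ.0) (1 (λ.λ.0 1))) (λ.λ.λ.λ.1)
  [1] λ.(λ.λ.λ.λ.1) (λ.λ.0) ((λ.λ.λ.λ.1) (λ.λ.0 1))
  [2] λ.(λ.λ.λ.1) ((λ.λ.λ.λ.1) (λ.λ.0 1))
  [3] λ.λ.λ.1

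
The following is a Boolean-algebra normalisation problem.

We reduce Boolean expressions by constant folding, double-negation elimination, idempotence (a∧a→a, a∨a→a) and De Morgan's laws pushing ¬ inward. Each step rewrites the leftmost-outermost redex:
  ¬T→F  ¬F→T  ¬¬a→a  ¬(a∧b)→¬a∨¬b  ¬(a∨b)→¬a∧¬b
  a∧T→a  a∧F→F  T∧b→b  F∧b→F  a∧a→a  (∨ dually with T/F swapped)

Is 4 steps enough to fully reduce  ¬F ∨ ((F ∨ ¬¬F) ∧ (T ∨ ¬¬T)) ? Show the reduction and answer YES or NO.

  start: ¬F ∨ ((F ∨ ¬¬F) ∧ (T ∨ ¬¬T))
  [1] T ∨ ((F ∨ ¬¬F) ∧ (T ∨ ¬¬T))
  [2] T

Answer: YES — reaches normal form T in 2 ≤ 4 steps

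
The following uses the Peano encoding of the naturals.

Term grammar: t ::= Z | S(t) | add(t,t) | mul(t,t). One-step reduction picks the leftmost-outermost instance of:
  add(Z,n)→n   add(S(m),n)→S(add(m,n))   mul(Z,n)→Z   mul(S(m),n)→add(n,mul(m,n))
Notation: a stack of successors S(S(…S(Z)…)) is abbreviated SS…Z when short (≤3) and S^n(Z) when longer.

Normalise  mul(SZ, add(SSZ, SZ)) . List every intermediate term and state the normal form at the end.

Answer: normal form = SSSZ  (in 9 steps)

Working:
  start: mul(SZ, add(SSZ, SZ))
  [1] add(add(SSZ, SZ), mul(Z, add(SSZ, SZ)))
  [2] add(S(add(SZ, SZ)), mul(Z, add(SSZ, SZ)))
  [3] S(add(add(SZ, SZ), mul(Z, add(SSZ, SZ))))
  [4] S(add(S(add(Z, SZ)), mul(Z, add(SSZ, SZ))))
  [5] S(S(add(add(Z, SZ), mul(Z, add(SSZ, SZ)))))
  [6] S(S(add(SZ, mul(Z, add(SSZ, SZ)))))
  [7] S(S(S(add(Z, mul(Z, add(SSZ, SZ))))))
  [8] S(S(S(mul(Z, add(SSZ, SZ)))))
  [9] SSSZ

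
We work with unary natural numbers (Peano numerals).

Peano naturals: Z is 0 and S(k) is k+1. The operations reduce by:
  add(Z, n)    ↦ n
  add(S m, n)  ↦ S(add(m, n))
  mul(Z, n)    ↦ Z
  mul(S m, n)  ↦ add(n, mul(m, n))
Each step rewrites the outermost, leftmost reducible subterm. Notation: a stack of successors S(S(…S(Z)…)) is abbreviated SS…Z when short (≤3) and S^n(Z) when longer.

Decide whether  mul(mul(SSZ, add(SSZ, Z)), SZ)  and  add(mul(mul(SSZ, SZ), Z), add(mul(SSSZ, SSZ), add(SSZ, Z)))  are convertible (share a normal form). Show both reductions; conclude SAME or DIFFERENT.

Answer: DIFFERENT — A ⇓ S^4(Z), B ⇓ S^8(Z)

Derivation:
Term A:
  start: mul(mul(SSZ, add(SSZ, Z)), SZ)
  [1] mul(add(add(SSZ, Z), mul(SZ, add(SSZ, Z))), SZ)
  [2] mul(add(S(add(SZ, Z)), mul(SZ, add(SSZ, Z))), SZ)
  [3] mul(S(add(add(SZ, Z), mul(SZ, add(SSZ, Z)))), SZ)
  [4] add(SZ, mul(add(add(SZ, Z), mul(SZ, add(SSZ, Z))), SZ))
  [5] S(add(Z, mul(add(add(SZ, Z), mul(SZ, add(SSZ, Z))), SZ)))
  [6] S(mul(add(add(SZ, Z), mul(SZ, add(SSZ, Z))), SZ))
  [7] S(mul(add(S(add(Z, Z)), mul(SZ, add(SSZ, Z))), SZ))
  [8] S(mul(S(add(add(Z, Z), mul(SZ, add(SSZ, Z)))), SZ))
  [9] S(add(SZ, mul(add(add(Z, Z), mul(SZ, add(SSZ, Z))), SZ)))
  [10] S(S(add(Z, mul(add(add(Z, Z), mul(SZ, add(SSZ, Z))), SZ))))
  [11] S(S(mul(add(add(Z, Z), mul(SZ, add(SSZ, Z))), SZ)))
  [12] S(S(mul(add(Z, mul(SZ, add(SSZ, Z))), SZ)))
  [13] S(S(mul(mul(SZ, add(SSZ, Z)), SZ)))
  [14] S(S(mul(add(add(SSZ, Z), mul(Z, add(SSZ, Z))), SZ)))
  [15] S(S(mul(add(S(add(SZ, Z)), mul(Z, add(SSZ, Z))), SZ)))
  [16] S(S(mul(S(add(add(SZ, Z), mul(Z, add(SSZ, Z)))), SZ)))
  [17] S(S(add(SZ, mul(add(add(SZ, Z), mul(Z, add(SSZ, Z))), SZ))))
  [18] S(S(S(add(Z, mul(add(add(SZ, Z), mul(Z, add(SSZ, Z))), SZ)))))
  [19] S(S(S(mul(add(add(SZ, Z), mul(Z, add(SSZ, Z))), SZ))))
  [20] S(S(S(mul(add(S(add(Z, Z)), mul(Z, add(SSZ, Z))), SZ))))
  [21] S(S(S(mul(S(add(add(Z, Z), mul(Z, add(SSZ, Z)))), SZ))))
  [22] S(S(S(add(SZ, mul(add(add(Z, Z), mul(Z, add(SSZ, Z))), SZ)))))
  [23] S(S(S(S(add(Z, mul(add(add(Z, Z), mul(Z, add(SSZ, Z))), SZ))))))
  [24] S(S(S(S(mul(add(add(Z, Z), mul(Z, add(SSZ, Z))), SZ)))))
  [25] S(S(S(S(mul(add(Z, mul(Z, add(SSZ, Z))), SZ)))))
  [26] S(S(S(S(mul(mul(Z, add(SSZ, Z)), SZ)))))
  [27] S(S(S(S(mul(Z, SZ)))))
  [28] S^4(Z)

Term B:
  start: add(mul(mul(SSZ, SZ), Z), add(mul(SSSZ, SSZ), add(SSZ, Z)))
  [1] add(mul(add(SZ, mul(SZ, SZ)), Z), add(mul(SSSZ, SSZ), add(SSZ, Z)))
  [2] add(mul(S(add(Z, mul(SZ, SZ))), Z), add(mul(SSSZ, SSZ), add(SSZ, Z)))
  [3] add(add(Z, mul(add(Z, mul(SZ, SZ)), Z)), add(mul(SSSZ, SSZ), add(SSZ, Z)))
  [4] add(mul(add(Z, mul(SZ, SZ)), Z), add(mul(SSSZ, SSZ), add(SSZ, Z)))
  [5] add(mul(mul(SZ, SZ), Z), add(mul(SSSZ, SSZ), add(SSZ, Z)))
  [6] add(mul(add(SZ, mul(Z, SZ)), Z), add(mul(SSSZ, SSZ), add(SSZ, Z)))
  [7] add(mul(S(add(Z, mul(Z, SZ))), Z), add(mul(SSSZ, SSZ), add(SSZ, Z)))
  [8] add(add(Z, mul(add(Z, mul(Z, SZ)), Z)), add(mul(SSSZ, SSZ), add(SSZ, Z)))
  [9] add(mul(add(Z, mul(Z, SZ)), Z), add(mul(SSSZ, SSZ), add(SSZ, Z)))
  [10] add(mul(mul(Z, SZ), Z), add(mul(SSSZ, SSZ), add(SSZ, Z)))
  [11] add(mul(Z, Z), add(mul(SSSZ, SSZ), add(SSZ, Z)))
  [12] add(Z, add(mul(SSSZ, SSZ), add(SSZ, Z)))
  [13] add(mul(SSSZ, SSZ), add(SSZ, Z))
  [14] add(add(SSZ, mul(SSZ, SSZ)), add(SSZ, Z))
  [15] add(S(add(SZ, mul(SSZ, SSZ))), add(SSZ, Z))
  [16] S(add(add(SZ, mul(SSZ, SSZ)), add(SSZ, Z)))
  [17] S(add(S(add(Z, mul(SSZ, SSZ))), add(SSZ, Z)))
  [18] S(S(add(add(Z, mul(SSZ, SSZ)), add(SSZ, Z))))
  [19] S(S(add(mul(SSZ, SSZ), add(SSZ, Z))))
  [20] S(S(add(add(SSZ, mul(SZ, SSZ)), add(SSZ, Z))))
  [21] S(S(add(S(add(SZ, mul(SZ, SSZ))), add(SSZ, Z))))
  [22] S(S(S(add(add(SZ, mul(SZ, SSZ)), add(SSZ, Z)))))
  [23] S(S(S(add(S(add(Z, mul(SZ, SSZ))), add(SSZ, Z)))))
  [24] S(S(S(S(add(add(Z, mul(SZ, SSZ)), add(SSZ, Z))))))
  [25] S(S(S(S(add(mul(SZ, SSZ), add(SSZ, Z))))))
  [26] S(S(S(S(add(add(SSZ, mul(Z, SSZ)), add(SSZ, Z))))))
  [27] S(S(S(S(add(S(add(SZ, mul(Z, SSZ))), add(SSZ, Z))))))
  [28] S(S(S(S(S(add(add(SZ, mul(Z, SSZ)), add(SSZ, Z)))))))
  [29] S(S(S(S(S(add(S(add(Z, mul(Z, SSZ))), add(SSZ, Z)))))))
  [30] S(S(S(S(S(S(add(add(Z, mul(Z, SSZ)), add(SSZ, Z))))))))
  [31] S(S(S(S(S(S(add(mul(Z, SSZ), add(SSZ, Z))))))))
  [32] S(S(S(S(S(S(add(Z, add(SSZ, Z))))))))
  [33] S(S(S(S(S(S(add(SSZ, Z)))))))
  [34] S(S(S(S(S(S(S(add(SZ, Z))))))))
  [35] S(S(S(S(S(S(S(S(add(Z, Z)))))))))
  [36] S^8(Z)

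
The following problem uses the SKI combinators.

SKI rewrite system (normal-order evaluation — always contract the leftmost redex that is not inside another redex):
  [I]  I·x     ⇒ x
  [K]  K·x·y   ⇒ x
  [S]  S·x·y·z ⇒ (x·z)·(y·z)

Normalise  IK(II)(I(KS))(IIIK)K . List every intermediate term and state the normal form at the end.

Answer: normal form = KK  (in 7 steps)

Reduction:
  start: IK(II)(I(KS))(IIIK)K
  →1  K(II)(I(KS))(IIIK)K
  →2  II(IIIK)K
  →3  I(IIIK)K
  →4  IIIKK
  →5  IIKK
  →6  IKK
  →7  KK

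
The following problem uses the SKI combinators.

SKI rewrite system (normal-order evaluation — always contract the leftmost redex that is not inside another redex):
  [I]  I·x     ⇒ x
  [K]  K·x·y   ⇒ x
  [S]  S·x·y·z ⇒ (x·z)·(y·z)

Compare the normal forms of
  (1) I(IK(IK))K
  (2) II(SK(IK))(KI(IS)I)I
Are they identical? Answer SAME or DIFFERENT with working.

Answer: DIFFERENT — A ⇓ K, B ⇓ I

Working:
Term A:
  start: I(IK(IK))K
  [1] IK(IK)K
  [2] K(IK)K
  [3] IK
  [4] K

Term B:
  start: II(SK(IK))(KI(IS)I)I
  [1] I(SK(IK))(KI(IS)I)I
  [2] SK(IK)(KI(IS)I)I
  [3] K(KI(IS)I)(IK(KI(IS)I))I
  [4] KI(IS)II
  [5] III
  [6] II
  [7] I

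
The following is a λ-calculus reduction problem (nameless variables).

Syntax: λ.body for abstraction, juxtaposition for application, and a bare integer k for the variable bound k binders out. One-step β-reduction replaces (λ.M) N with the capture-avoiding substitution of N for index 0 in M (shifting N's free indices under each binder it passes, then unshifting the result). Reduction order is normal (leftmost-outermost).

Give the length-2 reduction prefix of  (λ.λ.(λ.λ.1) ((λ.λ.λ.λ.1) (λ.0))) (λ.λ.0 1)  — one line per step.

Answer: after 2 steps: λ.λ.(λ.λ.λ.λ.1) (λ.0)

Derivation:
  start: (λ.λ.(λ.λ.1) ((λ.λ.λ.λ.1) (λ.0))) (λ.λ.0 1)
  [1] λ.(λ.λ.1) ((λ.λ.λ.λ.1) (λ.0))
  [2] λ.λ.(λ.λ.λ.λ.1) (λ.0)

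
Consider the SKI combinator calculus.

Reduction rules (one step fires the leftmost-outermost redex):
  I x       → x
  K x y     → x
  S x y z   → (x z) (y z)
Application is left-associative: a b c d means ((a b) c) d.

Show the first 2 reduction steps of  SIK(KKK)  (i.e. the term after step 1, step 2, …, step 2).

Answer: after 2 steps: KKK(K(KKK))

Reduction:
  start: SIK(KKK)
  [1] I(KKK)(K(KKK))
  [2] KKK(K(KKK))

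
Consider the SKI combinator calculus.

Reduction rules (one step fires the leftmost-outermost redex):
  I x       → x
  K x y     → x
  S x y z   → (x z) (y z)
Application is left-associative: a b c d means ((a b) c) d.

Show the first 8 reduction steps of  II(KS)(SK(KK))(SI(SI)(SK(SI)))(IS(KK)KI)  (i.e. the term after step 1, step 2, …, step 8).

  start: II(KS)(SK(KK))(SI(SI)(SK(SI)))(IS(KK)KI)
  [1] I(KS)(SK(KK))(SI(SI)(SK(SI)))(IS(KK)KI)
  [2] KS(SK(KK))(SI(SI)(SK(SI)))(IS(KK)KI)
  [3] S(SI(SI)(SK(SI)))(IS(KK)KI)
  [4] S(I(SK(SI))(SI(SK(SI))))(IS(KK)KI)
  [5] S(SK(SI)(SI(SK(SI))))(IS(KK)KI)
  [6] S(K(SI(SK(SI)))(SI(SI(SK(SI)))))(IS(KK)KI)
  [7] S(SI(SK(SI)))(IS(KK)KI)
  [8] S(SI(SK(SI)))(S(KK)KI)

Answer: after 8 steps: S(SI(SK(SI)))(S(KK)KI)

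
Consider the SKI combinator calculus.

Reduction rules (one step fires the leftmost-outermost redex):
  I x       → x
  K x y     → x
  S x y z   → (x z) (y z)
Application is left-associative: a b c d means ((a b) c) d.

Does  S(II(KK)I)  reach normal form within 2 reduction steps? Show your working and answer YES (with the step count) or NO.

  start: S(II(KK)I)
  →1  S(I(KK)I)
  →2  S(KKI)

Answer: NO — after 2 steps the term is S(KKI), not yet normal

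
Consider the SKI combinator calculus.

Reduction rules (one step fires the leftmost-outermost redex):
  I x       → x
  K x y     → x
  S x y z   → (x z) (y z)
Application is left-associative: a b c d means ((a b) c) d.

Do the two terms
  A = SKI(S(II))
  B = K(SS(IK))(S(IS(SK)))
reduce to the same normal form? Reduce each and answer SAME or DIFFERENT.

Term A:
  start: SKI(S(II))
  [1] K(S(II))(I(S(II)))
  [2] S(II)
  [3] SI

Term B:
  start: K(SS(IK))(S(IS(SK)))
  [1] SS(IK)
  [2] SSK

Answer: DIFFERENT — A ⇓ SI, B ⇓ SSK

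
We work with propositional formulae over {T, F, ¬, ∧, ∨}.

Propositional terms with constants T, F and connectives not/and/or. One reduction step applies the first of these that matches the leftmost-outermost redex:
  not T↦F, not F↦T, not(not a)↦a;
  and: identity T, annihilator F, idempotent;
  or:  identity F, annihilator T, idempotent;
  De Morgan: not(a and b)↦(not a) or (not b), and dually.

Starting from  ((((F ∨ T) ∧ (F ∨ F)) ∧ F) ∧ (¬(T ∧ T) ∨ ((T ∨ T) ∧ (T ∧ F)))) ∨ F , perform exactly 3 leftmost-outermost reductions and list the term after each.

Answer: after 3 steps: F

Working:
  start: ((((F ∨ T) ∧ (F ∨ F)) ∧ F) ∧ (¬(T ∧ T) ∨ ((T ∨ T) ∧ (T ∧ F)))) ∨ F
  step 1: (((F ∨ T) ∧ (F ∨ F)) ∧ F) ∧ (¬(T ∧ T) ∨ ((T ∨ T) ∧ (T ∧ F)))
  step 2: F ∧ (¬(T ∧ T) ∨ ((T ∨ T) ∧ (T ∧ F)))
  step 3: F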